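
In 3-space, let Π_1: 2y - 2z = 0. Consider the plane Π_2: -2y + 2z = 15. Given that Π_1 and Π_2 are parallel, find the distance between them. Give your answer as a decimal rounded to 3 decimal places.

Rescale Π_2 by 1/(-1): 2y - 2z = -15. Then distance = |0 − (-15)| / √8 ≈ 5.303.

5.303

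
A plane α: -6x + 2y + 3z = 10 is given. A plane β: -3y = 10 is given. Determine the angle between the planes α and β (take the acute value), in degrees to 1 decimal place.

73.4

cos θ = |n₁·n₂| / (|n₁||n₂|) = |-6| / (√49 · √9).
θ = arccos(0.28571) ≈ 73.4°.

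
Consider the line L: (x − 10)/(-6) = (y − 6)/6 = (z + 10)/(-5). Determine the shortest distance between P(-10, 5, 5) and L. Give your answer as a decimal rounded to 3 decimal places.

L has direction (-6, 6, -5) through (10, 6, -10).
Taking (10, 6, -10) on L with direction v = (-6, 6, -5): w = P − (10, 6, -10) = (-20, -1, 15), and w × v = (-85, -190, -126).
Distance = |w × v| / |v| = √59201 / √97 ≈ 24.705.

24.705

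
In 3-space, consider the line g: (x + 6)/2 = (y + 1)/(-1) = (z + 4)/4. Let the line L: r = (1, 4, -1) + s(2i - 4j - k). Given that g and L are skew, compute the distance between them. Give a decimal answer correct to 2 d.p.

7.32

g has direction (2, -1, 4) through (-6, -1, -4).
Common perpendicular direction n = (2, -1, 4) × (2, -4, -1) = (17, 10, -6).
With w = (1, 4, -1) − (-6, -1, -4) = (7, 5, 3), w · n = 151.
Distance = |w · n| / |n| = |151| / √425 ≈ 7.32.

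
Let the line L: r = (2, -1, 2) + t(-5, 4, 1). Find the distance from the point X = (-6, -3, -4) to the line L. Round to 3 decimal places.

9.376

Taking (2, -1, 2) on L with direction v = (-5, 4, 1): w = X − (2, -1, 2) = (-8, -2, -6), and w × v = (22, 38, -42).
Distance = |w × v| / |v| = √3692 / √42 ≈ 9.376.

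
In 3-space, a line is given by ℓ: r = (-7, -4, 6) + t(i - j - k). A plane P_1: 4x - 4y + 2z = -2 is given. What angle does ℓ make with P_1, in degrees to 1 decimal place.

35.3

sin θ = |n·v| / (|n||v|) = |6| / (√36 · √3) = 0.57735.
θ ≈ 35.3°.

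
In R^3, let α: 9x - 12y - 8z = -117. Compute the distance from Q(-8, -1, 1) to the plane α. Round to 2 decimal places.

n·Q − d = (9)·(-8) + (-12)·(-1) + (-8)·(1) − (-117) = 49; |n| = √289.
Distance = |49| / √289 = 49/√289 ≈ 2.88.

2.88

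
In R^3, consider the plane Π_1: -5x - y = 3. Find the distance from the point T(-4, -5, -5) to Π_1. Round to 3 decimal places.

n·T − d = (-5)·(-4) + (-1)·(-5) + (0)·(-5) − 3 = 22; |n| = √26.
Distance = |22| / √26 = 22/√26 ≈ 4.315.

4.315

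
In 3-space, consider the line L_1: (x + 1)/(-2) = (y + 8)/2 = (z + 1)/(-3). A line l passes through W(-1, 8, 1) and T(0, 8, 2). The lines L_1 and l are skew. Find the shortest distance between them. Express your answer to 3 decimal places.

L_1 has direction (-2, 2, -3) through (-1, -8, -1).
A direction vector for l is T − W = (1, 0, 1).
Common perpendicular direction n = (-2, 2, -3) × (1, 0, 1) = (2, -1, -2).
With w = (-1, 8, 1) − (-1, -8, -1) = (0, 16, 2), w · n = -20.
Distance = |w · n| / |n| = |-20| / √9 ≈ 6.667.

6.667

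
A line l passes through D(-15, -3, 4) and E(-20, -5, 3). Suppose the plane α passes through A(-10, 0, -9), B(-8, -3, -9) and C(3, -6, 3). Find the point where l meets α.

(0, 3, 7)

A direction vector for l is E − D = (-5, -2, -1).
AB = (2, -3, 0), AC = (13, -6, 12); a normal to α is AB × AC = (-36, -24, 27).
Using A: α has equation -36x - 24y + 27z = 117.
Substitute r = (-15, -3, 4) + t(-5, -2, -1) into the plane: 720 + 201t = 117, so t = -3.
Intersection: (-15, -3, 4) + (-3)·(-5, -2, -1) = (0, 3, 7).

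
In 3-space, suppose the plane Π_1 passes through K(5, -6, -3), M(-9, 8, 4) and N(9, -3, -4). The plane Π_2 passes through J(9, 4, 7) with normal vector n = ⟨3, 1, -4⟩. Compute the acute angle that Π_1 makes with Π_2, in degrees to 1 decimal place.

55.8

KM = (-14, 14, 7), KN = (4, 3, -1); a normal to Π_1 is KM × KN = (-35, 14, -98).
Using K: Π_1 has equation -35x + 14y - 98z = 35.
Π_2: n·r = n·J gives 3x + y - 4z = 3.
cos θ = |n₁·n₂| / (|n₁||n₂|) = |301| / (√11025 · √26).
θ = arccos(0.56220) ≈ 55.8°.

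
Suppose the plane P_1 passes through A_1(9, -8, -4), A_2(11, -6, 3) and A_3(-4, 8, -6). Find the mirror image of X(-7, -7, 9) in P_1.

(17, 11, -3)

A_1A_2 = (2, 2, 7), A_1A_3 = (-13, 16, -2); a normal to P_1 is A_1A_2 × A_1A_3 = (-116, -87, 58).
Using A_1: P_1 has equation -116x - 87y + 58z = -580.
λ = (n·X − d)/|n|² = (1943 − (-580))/24389 = 3/29.
Reflection = X − 2λn = (-7, -7, 9) − (6/29)·(-116, -87, 58) = (17, 11, -3).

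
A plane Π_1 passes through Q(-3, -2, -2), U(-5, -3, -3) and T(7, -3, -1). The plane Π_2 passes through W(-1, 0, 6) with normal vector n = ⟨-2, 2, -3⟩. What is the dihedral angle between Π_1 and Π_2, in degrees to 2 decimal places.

36.91

QU = (-2, -1, -1), QT = (10, -1, 1); a normal to Π_1 is QU × QT = (-2, -8, 12).
Using Q: Π_1 has equation -2x - 8y + 12z = -2.
Π_2: n·r = n·W gives -2x + 2y - 3z = -16.
cos θ = |n₁·n₂| / (|n₁||n₂|) = |-48| / (√212 · √17).
θ = arccos(0.79956) ≈ 36.91°.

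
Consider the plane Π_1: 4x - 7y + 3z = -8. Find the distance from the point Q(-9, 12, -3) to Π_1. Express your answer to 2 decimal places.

n·Q − d = (4)·(-9) + (-7)·(12) + (3)·(-3) − (-8) = -121; |n| = √74.
Distance = |-121| / √74 = 121/√74 ≈ 14.07.

14.07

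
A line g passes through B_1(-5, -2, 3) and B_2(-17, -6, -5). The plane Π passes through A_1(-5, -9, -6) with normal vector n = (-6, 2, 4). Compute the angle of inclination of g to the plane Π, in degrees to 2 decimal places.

A direction vector for g is B_2 − B_1 = (-12, -4, -8).
Π: n·r = n·A_1 gives -6x + 2y + 4z = -12.
sin θ = |n·v| / (|n||v|) = |32| / (√56 · √224) = 0.28571.
θ ≈ 16.60°.

16.60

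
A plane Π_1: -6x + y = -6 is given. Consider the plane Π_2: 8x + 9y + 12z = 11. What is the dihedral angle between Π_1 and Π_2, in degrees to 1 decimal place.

cos θ = |n₁·n₂| / (|n₁||n₂|) = |-39| / (√37 · √289).
θ = arccos(0.37715) ≈ 67.8°.

67.8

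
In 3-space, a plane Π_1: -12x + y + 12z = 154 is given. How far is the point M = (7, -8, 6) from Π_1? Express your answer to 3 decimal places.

n·M − d = (-12)·(7) + (1)·(-8) + (12)·(6) − 154 = -174; |n| = √289.
Distance = |-174| / √289 = 174/√289 ≈ 10.235.

10.235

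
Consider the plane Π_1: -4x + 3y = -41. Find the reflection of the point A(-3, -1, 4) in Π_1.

λ = (n·A − d)/|n|² = (9 − (-41))/25 = 2.
Reflection = A − 2λn = (-3, -1, 4) − 4·(-4, 3, 0) = (13, -13, 4).

(13, -13, 4)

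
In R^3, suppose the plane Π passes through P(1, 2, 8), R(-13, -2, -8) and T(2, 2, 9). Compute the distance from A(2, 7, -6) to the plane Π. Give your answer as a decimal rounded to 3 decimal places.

11.667

PR = (-14, -4, -16), PT = (1, 0, 1); a normal to Π is PR × PT = (-4, -2, 4).
Using P: Π has equation -4x - 2y + 4z = 24.
n·A − d = (-4)·(2) + (-2)·(7) + (4)·(-6) − 24 = -70; |n| = √36.
Distance = |-70| / √36 = 70/√36 ≈ 11.667.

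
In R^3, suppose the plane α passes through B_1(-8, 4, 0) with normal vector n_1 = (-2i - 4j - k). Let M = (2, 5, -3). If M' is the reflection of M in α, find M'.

α: n_1·r = n_1·B_1 gives -2x - 4y - z = 0.
λ = (n·M − d)/|n|² = (-21 − 0)/21 = -1.
Reflection = M − 2λn = (2, 5, -3) − (-2)·(-2, -4, -1) = (-2, -3, -5).

(-2, -3, -5)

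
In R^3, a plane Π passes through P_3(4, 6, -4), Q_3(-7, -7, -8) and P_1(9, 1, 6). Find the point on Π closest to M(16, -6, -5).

P_3Q_3 = (-11, -13, -4), P_3P_1 = (5, -5, 10); a normal to Π is P_3Q_3 × P_3P_1 = (-150, 90, 120).
Using P_3: Π has equation -150x + 90y + 120z = -540.
Foot = M − λn with λ = (n·M − d)/|n|² = (-3540 − (-540))/45000 = -1/15.
Foot = (16, -6, -5) − (-1/15)·(-150, 90, 120) = (6, 0, 3).

(6, 0, 3)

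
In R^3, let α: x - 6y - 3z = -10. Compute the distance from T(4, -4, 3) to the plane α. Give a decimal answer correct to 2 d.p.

4.28

n·T − d = (1)·(4) + (-6)·(-4) + (-3)·(3) − (-10) = 29; |n| = √46.
Distance = |29| / √46 = 29/√46 ≈ 4.28.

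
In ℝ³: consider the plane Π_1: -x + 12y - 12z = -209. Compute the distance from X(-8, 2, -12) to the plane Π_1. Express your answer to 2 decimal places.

n·X − d = (-1)·(-8) + (12)·(2) + (-12)·(-12) − (-209) = 385; |n| = √289.
Distance = |385| / √289 = 385/√289 ≈ 22.65.

22.65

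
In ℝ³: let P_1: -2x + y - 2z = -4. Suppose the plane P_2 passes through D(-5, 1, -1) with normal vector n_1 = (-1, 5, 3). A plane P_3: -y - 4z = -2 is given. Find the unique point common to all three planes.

P_2: n_1·r = n_1·D gives -x + 5y + 3z = 7.
Solving the 3×3 linear system -2x + y - 2z = -4, -x + 5y + 3z = 7, -y - 4z = -2 (e.g. by elimination or Cramer's rule, determinant = 28) gives (3, 2, 0).

(3, 2, 0)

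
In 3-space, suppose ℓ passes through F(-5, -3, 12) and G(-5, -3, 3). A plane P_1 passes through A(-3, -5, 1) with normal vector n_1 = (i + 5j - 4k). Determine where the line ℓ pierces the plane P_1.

A direction vector for ℓ is G − F = (0, 0, -9).
P_1: n_1·r = n_1·A gives x + 5y - 4z = -32.
Substitute r = (-5, -3, 12) + t(0, 0, -9) into the plane: -68 + 36t = -32, so t = 1.
Intersection: (-5, -3, 12) + 1·(0, 0, -9) = (-5, -3, 3).

(-5, -3, 3)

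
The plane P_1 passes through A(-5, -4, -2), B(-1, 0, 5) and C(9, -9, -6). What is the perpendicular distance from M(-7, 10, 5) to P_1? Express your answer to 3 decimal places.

AB = (4, 4, 7), AC = (14, -5, -4); a normal to P_1 is AB × AC = (19, 114, -76).
Using A: P_1 has equation 19x + 114y - 76z = -399.
n·M − d = (19)·(-7) + (114)·(10) + (-76)·(5) − (-399) = 1026; |n| = √19133.
Distance = |1026| / √19133 = 1026/√19133 ≈ 7.417.

7.417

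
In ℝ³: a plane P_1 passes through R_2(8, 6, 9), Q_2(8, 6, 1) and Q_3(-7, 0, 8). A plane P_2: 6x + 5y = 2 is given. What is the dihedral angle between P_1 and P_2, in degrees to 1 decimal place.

72.0

R_2Q_2 = (0, 0, -8), R_2Q_3 = (-15, -6, -1); a normal to P_1 is R_2Q_2 × R_2Q_3 = (-48, 120, 0).
Using R_2: P_1 has equation -48x + 120y = 336.
cos θ = |n₁·n₂| / (|n₁||n₂|) = |312| / (√16704 · √61).
θ = arccos(0.30909) ≈ 72.0°.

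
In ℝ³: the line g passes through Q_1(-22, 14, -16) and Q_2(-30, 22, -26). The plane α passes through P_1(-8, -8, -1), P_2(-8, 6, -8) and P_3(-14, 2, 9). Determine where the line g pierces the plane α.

(-10, 2, -1)

A direction vector for g is Q_2 − Q_1 = (-8, 8, -10).
P_1P_2 = (0, 14, -7), P_1P_3 = (-6, 10, 10); a normal to α is P_1P_2 × P_1P_3 = (210, 42, 84).
Using P_1: α has equation 210x + 42y + 84z = -2100.
Substitute r = (-22, 14, -16) + t(-8, 8, -10) into the plane: -5376 + (-2184)t = -2100, so t = -3/2.
Intersection: (-22, 14, -16) + (-3/2)·(-8, 8, -10) = (-10, 2, -1).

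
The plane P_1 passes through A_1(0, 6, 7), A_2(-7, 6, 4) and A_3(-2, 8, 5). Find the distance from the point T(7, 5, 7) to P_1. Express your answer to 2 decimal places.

2.91

A_1A_2 = (-7, 0, -3), A_1A_3 = (-2, 2, -2); a normal to P_1 is A_1A_2 × A_1A_3 = (6, -8, -14).
Using A_1: P_1 has equation 6x - 8y - 14z = -146.
n·T − d = (6)·(7) + (-8)·(5) + (-14)·(7) − (-146) = 50; |n| = √296.
Distance = |50| / √296 = 50/√296 ≈ 2.91.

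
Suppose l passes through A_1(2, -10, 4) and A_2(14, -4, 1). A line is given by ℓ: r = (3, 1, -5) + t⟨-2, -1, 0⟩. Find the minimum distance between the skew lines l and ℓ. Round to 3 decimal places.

9.391

A direction vector for l is A_2 − A_1 = (12, 6, -3).
Common perpendicular direction n = (12, 6, -3) × (-2, -1, 0) = (-3, 6, 0).
With w = (3, 1, -5) − (2, -10, 4) = (1, 11, -9), w · n = 63.
Distance = |w · n| / |n| = |63| / √45 ≈ 9.391.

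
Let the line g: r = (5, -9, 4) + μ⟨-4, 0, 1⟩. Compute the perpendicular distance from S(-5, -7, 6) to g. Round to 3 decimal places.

2.058

Taking (5, -9, 4) on g with direction v = (-4, 0, 1): w = S − (5, -9, 4) = (-10, 2, 2), and w × v = (2, 2, 8).
Distance = |w × v| / |v| = √72 / √17 ≈ 2.058.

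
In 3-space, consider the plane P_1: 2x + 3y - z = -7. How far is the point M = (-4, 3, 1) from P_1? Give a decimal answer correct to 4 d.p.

n·M − d = (2)·(-4) + (3)·(3) + (-1)·(1) − (-7) = 7; |n| = √14.
Distance = |7| / √14 = 7/√14 ≈ 1.8708.

1.8708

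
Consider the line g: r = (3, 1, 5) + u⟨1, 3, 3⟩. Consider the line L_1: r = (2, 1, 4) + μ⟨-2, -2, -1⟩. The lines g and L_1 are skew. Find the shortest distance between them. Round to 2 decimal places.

Common perpendicular direction n = (1, 3, 3) × (-2, -2, -1) = (3, -5, 4).
With w = (2, 1, 4) − (3, 1, 5) = (-1, 0, -1), w · n = -7.
Distance = |w · n| / |n| = |-7| / √50 ≈ 0.99.

0.99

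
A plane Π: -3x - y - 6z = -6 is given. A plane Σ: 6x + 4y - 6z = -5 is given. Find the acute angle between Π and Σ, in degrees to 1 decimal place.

cos θ = |n₁·n₂| / (|n₁||n₂|) = |14| / (√46 · √88).
θ = arccos(0.22004) ≈ 77.3°.

77.3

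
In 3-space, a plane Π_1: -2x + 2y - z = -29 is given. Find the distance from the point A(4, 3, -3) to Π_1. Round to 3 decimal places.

10.000

n·A − d = (-2)·(4) + (2)·(3) + (-1)·(-3) − (-29) = 30; |n| = √9.
Distance = |30| / √9 = 30/√9 ≈ 10.000.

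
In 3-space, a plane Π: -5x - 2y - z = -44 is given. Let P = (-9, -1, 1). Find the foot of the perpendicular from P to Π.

(6, 5, 4)

Foot = P − λn with λ = (n·P − d)/|n|² = (46 − (-44))/30 = 3.
Foot = (-9, -1, 1) − 3·(-5, -2, -1) = (6, 5, 4).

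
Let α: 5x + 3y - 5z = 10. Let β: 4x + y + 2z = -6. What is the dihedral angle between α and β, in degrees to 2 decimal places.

68.33

cos θ = |n₁·n₂| / (|n₁||n₂|) = |13| / (√59 · √21).
θ = arccos(0.36932) ≈ 68.33°.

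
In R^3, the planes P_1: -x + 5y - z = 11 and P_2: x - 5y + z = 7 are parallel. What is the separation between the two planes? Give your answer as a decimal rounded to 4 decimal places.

Rescale P_2 by 1/(-1): -x + 5y - z = -7. Then distance = |11 − (-7)| / √27 ≈ 3.4641.

3.4641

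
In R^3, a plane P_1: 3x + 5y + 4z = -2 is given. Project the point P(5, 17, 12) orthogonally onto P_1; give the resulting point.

Foot = P − λn with λ = (n·P − d)/|n|² = (148 − (-2))/50 = 3.
Foot = (5, 17, 12) − 3·(3, 5, 4) = (-4, 2, 0).

(-4, 2, 0)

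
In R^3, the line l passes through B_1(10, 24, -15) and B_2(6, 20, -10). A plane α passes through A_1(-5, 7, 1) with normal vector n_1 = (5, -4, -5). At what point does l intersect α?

A direction vector for l is B_2 − B_1 = (-4, -4, 5).
α: n_1·r = n_1·A_1 gives 5x - 4y - 5z = -58.
Substitute r = (10, 24, -15) + t(-4, -4, 5) into the plane: 29 + (-29)t = -58, so t = 3.
Intersection: (10, 24, -15) + 3·(-4, -4, 5) = (-2, 12, 0).

(-2, 12, 0)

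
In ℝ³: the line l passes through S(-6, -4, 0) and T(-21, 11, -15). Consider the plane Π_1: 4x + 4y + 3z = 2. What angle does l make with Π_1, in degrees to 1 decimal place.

A direction vector for l is T − S = (-15, 15, -15).
sin θ = |n·v| / (|n||v|) = |-45| / (√41 · √675) = 0.27050.
θ ≈ 15.7°.

15.7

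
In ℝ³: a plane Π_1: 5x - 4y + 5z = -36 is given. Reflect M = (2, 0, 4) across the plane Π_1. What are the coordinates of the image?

(-8, 8, -6)

λ = (n·M − d)/|n|² = (30 − (-36))/66 = 1.
Reflection = M − 2λn = (2, 0, 4) − 2·(5, -4, 5) = (-8, 8, -6).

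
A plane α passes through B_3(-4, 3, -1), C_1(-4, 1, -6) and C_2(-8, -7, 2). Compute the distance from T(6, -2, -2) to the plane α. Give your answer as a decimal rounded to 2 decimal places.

B_3C_1 = (0, -2, -5), B_3C_2 = (-4, -10, 3); a normal to α is B_3C_1 × B_3C_2 = (-56, 20, -8).
Using B_3: α has equation -56x + 20y - 8z = 292.
n·T − d = (-56)·(6) + (20)·(-2) + (-8)·(-2) − 292 = -652; |n| = √3600.
Distance = |-652| / √3600 = 652/√3600 ≈ 10.87.

10.87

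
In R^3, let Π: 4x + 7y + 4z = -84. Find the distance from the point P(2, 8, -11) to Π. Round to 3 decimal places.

n·P − d = (4)·(2) + (7)·(8) + (4)·(-11) − (-84) = 104; |n| = √81.
Distance = |104| / √81 = 104/√81 ≈ 11.556.

11.556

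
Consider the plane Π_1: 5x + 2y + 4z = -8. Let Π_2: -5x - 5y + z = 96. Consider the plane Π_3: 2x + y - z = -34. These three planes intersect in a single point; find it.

(-6, -11, 11)

Solving the 3×3 linear system 5x + 2y + 4z = -8, -5x - 5y + z = 96, 2x + y - z = -34 (e.g. by elimination or Cramer's rule, determinant = 34) gives (-6, -11, 11).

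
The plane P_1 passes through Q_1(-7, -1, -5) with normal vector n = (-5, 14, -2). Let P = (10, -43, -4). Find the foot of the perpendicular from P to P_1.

P_1: n·r = n·Q_1 gives -5x + 14y - 2z = 31.
Foot = P − λn with λ = (n·P − d)/|n|² = (-644 − 31)/225 = -3.
Foot = (10, -43, -4) − (-3)·(-5, 14, -2) = (-5, -1, -10).

(-5, -1, -10)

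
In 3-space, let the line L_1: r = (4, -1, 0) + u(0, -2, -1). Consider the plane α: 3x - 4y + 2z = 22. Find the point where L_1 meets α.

(4, -3, -1)

Substitute r = (4, -1, 0) + t(0, -2, -1) into the plane: 16 + 6t = 22, so t = 1.
Intersection: (4, -1, 0) + 1·(0, -2, -1) = (4, -3, -1).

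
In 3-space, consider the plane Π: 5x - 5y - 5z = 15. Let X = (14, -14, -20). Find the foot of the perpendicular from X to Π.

Foot = X − λn with λ = (n·X − d)/|n|² = (240 − 15)/75 = 3.
Foot = (14, -14, -20) − 3·(5, -5, -5) = (-1, 1, -5).

(-1, 1, -5)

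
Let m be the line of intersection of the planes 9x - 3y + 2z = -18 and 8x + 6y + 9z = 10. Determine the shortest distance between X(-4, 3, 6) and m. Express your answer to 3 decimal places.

Direction of m: (9, -3, 2) × (8, 6, 9) = (-39, -65, 78).
A point on m: solving the two plane equations with x = -4 gives (-4, -2, 6).
Taking (-4, -2, 6) on m with direction v = (-39, -65, 78): w = X − (-4, -2, 6) = (0, 5, 0), and w × v = (390, 0, 195).
Distance = |w × v| / |v| = √190125 / √11830 ≈ 4.009.

4.009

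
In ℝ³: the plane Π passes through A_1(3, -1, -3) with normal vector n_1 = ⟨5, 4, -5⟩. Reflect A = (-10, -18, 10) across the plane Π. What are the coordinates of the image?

Π: n_1·r = n_1·A_1 gives 5x + 4y - 5z = 26.
λ = (n·A − d)/|n|² = (-172 − 26)/66 = -3.
Reflection = A − 2λn = (-10, -18, 10) − (-6)·(5, 4, -5) = (20, 6, -20).

(20, 6, -20)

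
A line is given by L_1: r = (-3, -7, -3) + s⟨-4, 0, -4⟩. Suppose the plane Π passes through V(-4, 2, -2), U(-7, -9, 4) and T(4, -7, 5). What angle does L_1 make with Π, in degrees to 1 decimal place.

VU = (-3, -11, 6), VT = (8, -9, 7); a normal to Π is VU × VT = (-23, 69, 115).
Using V: Π has equation -23x + 69y + 115z = 0.
sin θ = |n·v| / (|n||v|) = |-368| / (√18515 · √32) = 0.47809.
θ ≈ 28.6°.

28.6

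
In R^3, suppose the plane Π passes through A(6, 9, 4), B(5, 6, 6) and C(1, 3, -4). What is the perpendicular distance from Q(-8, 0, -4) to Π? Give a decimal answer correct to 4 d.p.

AB = (-1, -3, 2), AC = (-5, -6, -8); a normal to Π is AB × AC = (36, -18, -9).
Using A: Π has equation 36x - 18y - 9z = 18.
n·Q − d = (36)·(-8) + (-18)·(0) + (-9)·(-4) − 18 = -270; |n| = √1701.
Distance = |-270| / √1701 = 270/√1701 ≈ 6.5465.

6.5465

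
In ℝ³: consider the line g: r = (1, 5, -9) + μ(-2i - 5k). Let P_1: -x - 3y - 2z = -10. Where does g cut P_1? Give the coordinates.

Substitute r = (1, 5, -9) + t(-2, 0, -5) into the plane: 2 + 12t = -10, so t = -1.
Intersection: (1, 5, -9) + (-1)·(-2, 0, -5) = (3, 5, -4).

(3, 5, -4)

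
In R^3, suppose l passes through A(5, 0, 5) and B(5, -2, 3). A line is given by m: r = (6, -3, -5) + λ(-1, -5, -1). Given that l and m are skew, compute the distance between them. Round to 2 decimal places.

0.71

A direction vector for l is B − A = (0, -2, -2).
Common perpendicular direction n = (0, -2, -2) × (-1, -5, -1) = (-8, 2, -2).
With w = (6, -3, -5) − (5, 0, 5) = (1, -3, -10), w · n = 6.
Distance = |w · n| / |n| = |6| / √72 ≈ 0.71.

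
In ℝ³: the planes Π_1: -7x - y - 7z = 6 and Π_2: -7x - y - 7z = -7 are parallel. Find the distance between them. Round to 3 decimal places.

1.307

Same normal n = (-7, -1, -7) with |n| = √99; distance = |6 − (-7)| / |n| = 13/√99 ≈ 1.307.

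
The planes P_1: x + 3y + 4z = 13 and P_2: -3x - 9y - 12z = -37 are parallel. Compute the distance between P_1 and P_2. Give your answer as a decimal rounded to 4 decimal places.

0.1307

Rescale P_2 by 1/(-3): x + 3y + 4z = 37/3. Then distance = |13 − (37/3)| / √26 ≈ 0.1307.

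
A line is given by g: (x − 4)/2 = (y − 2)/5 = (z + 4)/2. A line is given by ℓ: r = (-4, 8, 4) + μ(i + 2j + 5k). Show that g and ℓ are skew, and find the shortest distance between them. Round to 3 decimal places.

9.958

g has direction (2, 5, 2) through (4, 2, -4).
Common perpendicular direction n = (2, 5, 2) × (1, 2, 5) = (21, -8, -1).
With w = (-4, 8, 4) − (4, 2, -4) = (-8, 6, 8), w · n = -224.
Since n ≠ 0 the lines are not parallel, and w · n = -224 ≠ 0 so they do not intersect; hence they are skew.
Distance = |w · n| / |n| = |-224| / √506 ≈ 9.958.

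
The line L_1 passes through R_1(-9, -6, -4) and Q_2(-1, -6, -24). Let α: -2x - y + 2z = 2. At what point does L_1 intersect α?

A direction vector for L_1 is Q_2 − R_1 = (8, 0, -20).
Substitute r = (-9, -6, -4) + t(8, 0, -20) into the plane: 16 + (-56)t = 2, so t = 1/4.
Intersection: (-9, -6, -4) + (1/4)·(8, 0, -20) = (-7, -6, -9).

(-7, -6, -9)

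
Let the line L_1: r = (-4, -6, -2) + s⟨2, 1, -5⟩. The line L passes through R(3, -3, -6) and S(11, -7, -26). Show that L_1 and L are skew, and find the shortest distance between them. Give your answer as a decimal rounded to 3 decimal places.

A direction vector for L is S − R = (8, -4, -20).
Common perpendicular direction n = (2, 1, -5) × (8, -4, -20) = (-40, 0, -16).
With w = (3, -3, -6) − (-4, -6, -2) = (7, 3, -4), w · n = -216.
Since n ≠ 0 the lines are not parallel, and w · n = -216 ≠ 0 so they do not intersect; hence they are skew.
Distance = |w · n| / |n| = |-216| / √1856 ≈ 5.014.

5.014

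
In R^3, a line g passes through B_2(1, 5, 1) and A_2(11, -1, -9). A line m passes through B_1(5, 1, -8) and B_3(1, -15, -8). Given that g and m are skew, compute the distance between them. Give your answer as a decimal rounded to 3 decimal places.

A direction vector for g is A_2 − B_2 = (10, -6, -10).
A direction vector for m is B_3 − B_1 = (-4, -16, 0).
Common perpendicular direction n = (10, -6, -10) × (-4, -16, 0) = (-160, 40, -184).
With w = (5, 1, -8) − (1, 5, 1) = (4, -4, -9), w · n = 856.
Distance = |w · n| / |n| = |856| / √61056 ≈ 3.464.

3.464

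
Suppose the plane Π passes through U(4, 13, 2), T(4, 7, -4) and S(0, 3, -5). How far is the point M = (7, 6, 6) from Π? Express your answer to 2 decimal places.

8.28

UT = (0, -6, -6), US = (-4, -10, -7); a normal to Π is UT × US = (-18, 24, -24).
Using U: Π has equation -18x + 24y - 24z = 192.
n·M − d = (-18)·(7) + (24)·(6) + (-24)·(6) − 192 = -318; |n| = √1476.
Distance = |-318| / √1476 = 318/√1476 ≈ 8.28.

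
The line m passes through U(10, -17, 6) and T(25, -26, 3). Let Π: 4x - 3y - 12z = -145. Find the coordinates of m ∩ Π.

A direction vector for m is T − U = (15, -9, -3).
Substitute r = (10, -17, 6) + t(15, -9, -3) into the plane: 19 + 123t = -145, so t = -4/3.
Intersection: (10, -17, 6) + (-4/3)·(15, -9, -3) = (-10, -5, 10).

(-10, -5, 10)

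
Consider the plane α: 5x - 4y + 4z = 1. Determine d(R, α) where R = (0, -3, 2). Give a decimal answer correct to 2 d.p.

2.52

n·R − d = (5)·(0) + (-4)·(-3) + (4)·(2) − 1 = 19; |n| = √57.
Distance = |19| / √57 = 19/√57 ≈ 2.52.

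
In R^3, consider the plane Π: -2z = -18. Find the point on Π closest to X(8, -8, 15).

(8, -8, 9)

Foot = X − λn with λ = (n·X − d)/|n|² = (-30 − (-18))/4 = -3.
Foot = (8, -8, 15) − (-3)·(0, 0, -2) = (8, -8, 9).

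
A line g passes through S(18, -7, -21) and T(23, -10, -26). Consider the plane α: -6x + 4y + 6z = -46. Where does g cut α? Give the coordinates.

A direction vector for g is T − S = (5, -3, -5).
Substitute r = (18, -7, -21) + t(5, -3, -5) into the plane: -262 + (-72)t = -46, so t = -3.
Intersection: (18, -7, -21) + (-3)·(5, -3, -5) = (3, 2, -6).

(3, 2, -6)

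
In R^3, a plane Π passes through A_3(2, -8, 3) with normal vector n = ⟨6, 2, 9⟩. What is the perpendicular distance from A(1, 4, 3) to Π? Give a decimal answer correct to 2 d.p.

Π: n·r = n·A_3 gives 6x + 2y + 9z = 23.
n·A − d = (6)·(1) + (2)·(4) + (9)·(3) − 23 = 18; |n| = √121.
Distance = |18| / √121 = 18/√121 ≈ 1.64.

1.64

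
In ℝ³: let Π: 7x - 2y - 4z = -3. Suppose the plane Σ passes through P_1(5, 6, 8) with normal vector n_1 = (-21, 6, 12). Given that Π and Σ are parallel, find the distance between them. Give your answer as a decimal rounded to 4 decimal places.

Σ: n_1·r = n_1·P_1 gives -21x + 6y + 12z = 27.
Rescale Σ by 1/(-3): 7x - 2y - 4z = -9. Then distance = |-3 − (-9)| / √69 ≈ 0.7223.

0.7223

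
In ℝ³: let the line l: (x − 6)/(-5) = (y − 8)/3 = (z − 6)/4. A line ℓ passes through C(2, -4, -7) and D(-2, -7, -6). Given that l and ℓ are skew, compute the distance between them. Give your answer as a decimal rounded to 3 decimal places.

l has direction (-5, 3, 4) through (6, 8, 6).
A direction vector for ℓ is D − C = (-4, -3, 1).
Common perpendicular direction n = (-5, 3, 4) × (-4, -3, 1) = (15, -11, 27).
With w = (2, -4, -7) − (6, 8, 6) = (-4, -12, -13), w · n = -279.
Distance = |w · n| / |n| = |-279| / √1075 ≈ 8.509.

8.509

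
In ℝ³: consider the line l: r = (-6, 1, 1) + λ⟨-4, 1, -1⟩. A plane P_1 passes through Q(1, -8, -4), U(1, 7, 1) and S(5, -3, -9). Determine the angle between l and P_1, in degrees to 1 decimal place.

73.0

QU = (0, 15, 5), QS = (4, 5, -5); a normal to P_1 is QU × QS = (-100, 20, -60).
Using Q: P_1 has equation -100x + 20y - 60z = -20.
sin θ = |n·v| / (|n||v|) = |480| / (√14000 · √18) = 0.95618.
θ ≈ 73.0°.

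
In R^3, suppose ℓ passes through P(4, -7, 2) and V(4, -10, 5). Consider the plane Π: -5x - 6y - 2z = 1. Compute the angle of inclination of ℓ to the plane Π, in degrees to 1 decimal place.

A direction vector for ℓ is V − P = (0, -3, 3).
sin θ = |n·v| / (|n||v|) = |12| / (√65 · √18) = 0.35082.
θ ≈ 20.5°.

20.5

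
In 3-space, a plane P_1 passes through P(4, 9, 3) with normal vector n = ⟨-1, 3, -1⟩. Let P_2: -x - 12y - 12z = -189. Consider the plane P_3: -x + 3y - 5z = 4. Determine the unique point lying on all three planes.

(9, 11, 4)

P_1: n·r = n·P gives -x + 3y - z = 20.
Solving the 3×3 linear system -x + 3y - z = 20, -x - 12y - 12z = -189, -x + 3y - 5z = 4 (e.g. by elimination or Cramer's rule, determinant = -60) gives (9, 11, 4).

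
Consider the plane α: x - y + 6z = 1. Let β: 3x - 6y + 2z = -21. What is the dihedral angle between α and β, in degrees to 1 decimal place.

60.9

cos θ = |n₁·n₂| / (|n₁||n₂|) = |21| / (√38 · √49).
θ = arccos(0.48666) ≈ 60.9°.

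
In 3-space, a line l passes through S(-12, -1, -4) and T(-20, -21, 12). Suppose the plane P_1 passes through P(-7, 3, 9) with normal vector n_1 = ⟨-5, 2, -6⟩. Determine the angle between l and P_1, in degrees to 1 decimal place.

A direction vector for l is T − S = (-8, -20, 16).
P_1: n_1·r = n_1·P gives -5x + 2y - 6z = -13.
sin θ = |n·v| / (|n||v|) = |-96| / (√65 · √720) = 0.44376.
θ ≈ 26.3°.

26.3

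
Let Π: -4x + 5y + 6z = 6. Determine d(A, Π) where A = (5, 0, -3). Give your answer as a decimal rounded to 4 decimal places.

5.0143

n·A − d = (-4)·(5) + (5)·(0) + (6)·(-3) − 6 = -44; |n| = √77.
Distance = |-44| / √77 = 44/√77 ≈ 5.0143.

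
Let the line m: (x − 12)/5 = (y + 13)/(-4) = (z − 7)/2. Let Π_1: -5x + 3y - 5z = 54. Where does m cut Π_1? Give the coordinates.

(-8, 3, -1)

m has direction (5, -4, 2) through (12, -13, 7).
Substitute r = (12, -13, 7) + t(5, -4, 2) into the plane: -134 + (-47)t = 54, so t = -4.
Intersection: (12, -13, 7) + (-4)·(5, -4, 2) = (-8, 3, -1).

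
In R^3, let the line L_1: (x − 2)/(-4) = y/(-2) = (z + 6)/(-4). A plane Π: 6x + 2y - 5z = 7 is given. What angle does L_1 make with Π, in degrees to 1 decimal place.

L_1 has direction (-4, -2, -4) through (2, 0, -6).
sin θ = |n·v| / (|n||v|) = |-8| / (√65 · √36) = 0.16538.
θ ≈ 9.5°.

9.5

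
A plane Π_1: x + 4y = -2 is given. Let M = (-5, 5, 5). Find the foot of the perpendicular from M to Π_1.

Foot = M − λn with λ = (n·M − d)/|n|² = (15 − (-2))/17 = 1.
Foot = (-5, 5, 5) − 1·(1, 4, 0) = (-6, 1, 5).

(-6, 1, 5)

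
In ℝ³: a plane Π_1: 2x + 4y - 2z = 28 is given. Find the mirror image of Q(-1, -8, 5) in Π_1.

λ = (n·Q − d)/|n|² = (-44 − 28)/24 = -3.
Reflection = Q − 2λn = (-1, -8, 5) − (-6)·(2, 4, -2) = (11, 16, -7).

(11, 16, -7)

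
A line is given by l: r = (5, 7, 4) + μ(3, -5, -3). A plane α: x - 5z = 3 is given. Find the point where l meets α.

Substitute r = (5, 7, 4) + t(3, -5, -3) into the plane: -15 + 18t = 3, so t = 1.
Intersection: (5, 7, 4) + 1·(3, -5, -3) = (8, 2, 1).

(8, 2, 1)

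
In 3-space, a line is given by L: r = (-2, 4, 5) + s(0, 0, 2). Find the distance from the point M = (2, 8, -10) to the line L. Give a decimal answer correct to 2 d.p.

Taking (-2, 4, 5) on L with direction v = (0, 0, 2): w = M − (-2, 4, 5) = (4, 4, -15), and w × v = (8, -8, 0).
Distance = |w × v| / |v| = √128 / √4 ≈ 5.66.

5.66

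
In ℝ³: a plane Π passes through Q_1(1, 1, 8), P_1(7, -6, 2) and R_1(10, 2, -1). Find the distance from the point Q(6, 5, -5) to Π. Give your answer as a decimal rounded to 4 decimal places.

Q_1P_1 = (6, -7, -6), Q_1R_1 = (9, 1, -9); a normal to Π is Q_1P_1 × Q_1R_1 = (69, 0, 69).
Using Q_1: Π has equation 69x + 69z = 621.
n·Q − d = (69)·(6) + (0)·(5) + (69)·(-5) − 621 = -552; |n| = √9522.
Distance = |-552| / √9522 = 552/√9522 ≈ 5.6569.

5.6569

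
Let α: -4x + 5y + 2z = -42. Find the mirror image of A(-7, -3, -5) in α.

(1, -13, -9)

λ = (n·A − d)/|n|² = (3 − (-42))/45 = 1.
Reflection = A − 2λn = (-7, -3, -5) − 2·(-4, 5, 2) = (1, -13, -9).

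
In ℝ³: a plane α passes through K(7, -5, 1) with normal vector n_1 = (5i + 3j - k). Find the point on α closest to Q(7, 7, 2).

(2, 4, 3)

α: n_1·r = n_1·K gives 5x + 3y - z = 19.
Foot = Q − λn with λ = (n·Q − d)/|n|² = (54 − 19)/35 = 1.
Foot = (7, 7, 2) − 1·(5, 3, -1) = (2, 4, 3).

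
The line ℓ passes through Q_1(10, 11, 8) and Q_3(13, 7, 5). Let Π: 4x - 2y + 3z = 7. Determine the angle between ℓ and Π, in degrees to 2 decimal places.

A direction vector for ℓ is Q_3 − Q_1 = (3, -4, -3).
sin θ = |n·v| / (|n||v|) = |11| / (√29 · √34) = 0.35031.
θ ≈ 20.51°.

20.51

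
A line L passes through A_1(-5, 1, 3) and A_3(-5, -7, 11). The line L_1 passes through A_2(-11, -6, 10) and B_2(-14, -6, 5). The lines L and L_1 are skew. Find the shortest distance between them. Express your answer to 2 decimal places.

4.57

A direction vector for L is A_3 − A_1 = (0, -8, 8).
A direction vector for L_1 is B_2 − A_2 = (-3, 0, -5).
Common perpendicular direction n = (0, -8, 8) × (-3, 0, -5) = (40, -24, -24).
With w = (-11, -6, 10) − (-5, 1, 3) = (-6, -7, 7), w · n = -240.
Distance = |w · n| / |n| = |-240| / √2752 ≈ 4.57.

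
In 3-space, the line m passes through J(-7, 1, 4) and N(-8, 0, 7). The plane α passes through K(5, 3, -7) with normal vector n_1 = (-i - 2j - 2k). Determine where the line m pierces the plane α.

A direction vector for m is N − J = (-1, -1, 3).
α: n_1·r = n_1·K gives -x - 2y - 2z = 3.
Substitute r = (-7, 1, 4) + t(-1, -1, 3) into the plane: -3 + (-3)t = 3, so t = -2.
Intersection: (-7, 1, 4) + (-2)·(-1, -1, 3) = (-5, 3, -2).

(-5, 3, -2)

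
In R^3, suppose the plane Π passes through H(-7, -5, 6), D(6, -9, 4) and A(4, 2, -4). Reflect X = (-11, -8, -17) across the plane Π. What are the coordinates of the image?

HD = (13, -4, -2), HA = (11, 7, -10); a normal to Π is HD × HA = (54, 108, 135).
Using H: Π has equation 54x + 108y + 135z = -108.
λ = (n·X − d)/|n|² = (-3753 − (-108))/32805 = -1/9.
Reflection = X − 2λn = (-11, -8, -17) − (-2/9)·(54, 108, 135) = (1, 16, 13).

(1, 16, 13)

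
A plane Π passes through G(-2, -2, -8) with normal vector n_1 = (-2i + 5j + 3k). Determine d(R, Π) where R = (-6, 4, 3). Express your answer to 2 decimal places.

11.52

Π: n_1·r = n_1·G gives -2x + 5y + 3z = -30.
n·R − d = (-2)·(-6) + (5)·(4) + (3)·(3) − (-30) = 71; |n| = √38.
Distance = |71| / √38 = 71/√38 ≈ 11.52.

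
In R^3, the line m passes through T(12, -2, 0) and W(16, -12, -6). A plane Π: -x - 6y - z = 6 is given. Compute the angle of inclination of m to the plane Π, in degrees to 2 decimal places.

54.67

A direction vector for m is W − T = (4, -10, -6).
sin θ = |n·v| / (|n||v|) = |62| / (√38 · √152) = 0.81579.
θ ≈ 54.67°.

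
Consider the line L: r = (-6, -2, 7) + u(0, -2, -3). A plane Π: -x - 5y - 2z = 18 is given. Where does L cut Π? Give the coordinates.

Substitute r = (-6, -2, 7) + t(0, -2, -3) into the plane: 2 + 16t = 18, so t = 1.
Intersection: (-6, -2, 7) + 1·(0, -2, -3) = (-6, -4, 4).

(-6, -4, 4)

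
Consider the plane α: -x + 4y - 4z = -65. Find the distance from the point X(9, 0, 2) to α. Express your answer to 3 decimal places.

8.356

n·X − d = (-1)·(9) + (4)·(0) + (-4)·(2) − (-65) = 48; |n| = √33.
Distance = |48| / √33 = 48/√33 ≈ 8.356.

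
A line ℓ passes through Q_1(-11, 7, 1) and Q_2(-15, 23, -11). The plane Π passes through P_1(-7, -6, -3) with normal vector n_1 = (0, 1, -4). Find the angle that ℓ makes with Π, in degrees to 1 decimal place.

A direction vector for ℓ is Q_2 − Q_1 = (-4, 16, -12).
Π: n_1·r = n_1·P_1 gives y - 4z = 6.
sin θ = |n·v| / (|n||v|) = |64| / (√17 · √416) = 0.76104.
θ ≈ 49.6°.

49.6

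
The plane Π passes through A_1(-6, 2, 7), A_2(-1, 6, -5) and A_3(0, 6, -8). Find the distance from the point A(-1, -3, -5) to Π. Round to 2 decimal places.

A_1A_2 = (5, 4, -12), A_1A_3 = (6, 4, -15); a normal to Π is A_1A_2 × A_1A_3 = (-12, 3, -4).
Using A_1: Π has equation -12x + 3y - 4z = 50.
n·A − d = (-12)·(-1) + (3)·(-3) + (-4)·(-5) − 50 = -27; |n| = √169.
Distance = |-27| / √169 = 27/√169 ≈ 2.08.

2.08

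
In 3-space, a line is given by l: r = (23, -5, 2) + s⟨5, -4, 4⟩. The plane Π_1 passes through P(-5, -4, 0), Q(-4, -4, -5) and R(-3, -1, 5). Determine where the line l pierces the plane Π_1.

PQ = (1, 0, -5), PR = (2, 3, 5); a normal to Π_1 is PQ × PR = (15, -15, 3).
Using P: Π_1 has equation 15x - 15y + 3z = -15.
Substitute r = (23, -5, 2) + t(5, -4, 4) into the plane: 426 + 147t = -15, so t = -3.
Intersection: (23, -5, 2) + (-3)·(5, -4, 4) = (8, 7, -10).

(8, 7, -10)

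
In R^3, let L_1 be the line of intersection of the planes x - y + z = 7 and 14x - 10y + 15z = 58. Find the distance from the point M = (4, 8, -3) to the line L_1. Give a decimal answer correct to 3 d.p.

16.775

Direction of L_1: (1, -1, 1) × (14, -10, 15) = (-5, -1, 4).
A point on L_1: solving the two plane equations with x = 7 gives (7, -8, -8).
Taking (7, -8, -8) on L_1 with direction v = (-5, -1, 4): w = M − (7, -8, -8) = (-3, 16, 5), and w × v = (69, -13, 83).
Distance = |w × v| / |v| = √11819 / √42 ≈ 16.775.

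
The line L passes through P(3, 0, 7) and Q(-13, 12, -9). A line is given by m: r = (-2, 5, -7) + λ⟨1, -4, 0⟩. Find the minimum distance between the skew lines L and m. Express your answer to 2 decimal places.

A direction vector for L is Q − P = (-16, 12, -16).
Common perpendicular direction n = (-16, 12, -16) × (1, -4, 0) = (-64, -16, 52).
With w = (-2, 5, -7) − (3, 0, 7) = (-5, 5, -14), w · n = -488.
Distance = |w · n| / |n| = |-488| / √7056 ≈ 5.81.

5.81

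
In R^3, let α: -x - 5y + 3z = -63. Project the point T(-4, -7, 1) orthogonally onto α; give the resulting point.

(-1, 8, -8)

Foot = T − λn with λ = (n·T − d)/|n|² = (42 − (-63))/35 = 3.
Foot = (-4, -7, 1) − 3·(-1, -5, 3) = (-1, 8, -8).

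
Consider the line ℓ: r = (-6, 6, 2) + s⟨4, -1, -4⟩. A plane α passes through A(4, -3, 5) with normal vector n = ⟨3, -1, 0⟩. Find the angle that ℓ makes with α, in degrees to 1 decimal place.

α: n·r = n·A gives 3x - y = 15.
sin θ = |n·v| / (|n||v|) = |13| / (√10 · √33) = 0.71563.
θ ≈ 45.7°.

45.7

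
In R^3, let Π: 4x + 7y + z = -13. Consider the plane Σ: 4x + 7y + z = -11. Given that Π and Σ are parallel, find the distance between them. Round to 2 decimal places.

Same normal n = (4, 7, 1) with |n| = √66; distance = |-13 − (-11)| / |n| = 2/√66 ≈ 0.25.

0.25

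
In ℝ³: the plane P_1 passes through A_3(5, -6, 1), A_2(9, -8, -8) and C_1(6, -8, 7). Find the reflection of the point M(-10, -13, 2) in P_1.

(10, 9, 6)

A_3A_2 = (4, -2, -9), A_3C_1 = (1, -2, 6); a normal to P_1 is A_3A_2 × A_3C_1 = (-30, -33, -6).
Using A_3: P_1 has equation -30x - 33y - 6z = 42.
λ = (n·M − d)/|n|² = (717 − 42)/2025 = 1/3.
Reflection = M − 2λn = (-10, -13, 2) − (2/3)·(-30, -33, -6) = (10, 9, 6).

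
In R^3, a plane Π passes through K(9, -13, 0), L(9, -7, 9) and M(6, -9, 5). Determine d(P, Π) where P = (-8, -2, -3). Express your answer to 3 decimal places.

7.545

KL = (0, 6, 9), KM = (-3, 4, 5); a normal to Π is KL × KM = (-6, -27, 18).
Using K: Π has equation -6x - 27y + 18z = 297.
n·P − d = (-6)·(-8) + (-27)·(-2) + (18)·(-3) − 297 = -249; |n| = √1089.
Distance = |-249| / √1089 = 249/√1089 ≈ 7.545.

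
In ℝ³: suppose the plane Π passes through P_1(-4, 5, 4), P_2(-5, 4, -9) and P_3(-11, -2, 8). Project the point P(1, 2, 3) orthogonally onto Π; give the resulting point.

(-3, 6, 3)

P_1P_2 = (-1, -1, -13), P_1P_3 = (-7, -7, 4); a normal to Π is P_1P_2 × P_1P_3 = (-95, 95, 0).
Using P_1: Π has equation -95x + 95y = 855.
Foot = P − λn with λ = (n·P − d)/|n|² = (95 − 855)/18050 = -4/95.
Foot = (1, 2, 3) − (-4/95)·(-95, 95, 0) = (-3, 6, 3).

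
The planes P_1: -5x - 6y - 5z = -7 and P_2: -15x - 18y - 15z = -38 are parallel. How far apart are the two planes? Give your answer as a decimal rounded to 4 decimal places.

0.6111

Rescale P_2 by 1/3: -5x - 6y - 5z = -38/3. Then distance = |-7 − (-38/3)| / √86 ≈ 0.6111.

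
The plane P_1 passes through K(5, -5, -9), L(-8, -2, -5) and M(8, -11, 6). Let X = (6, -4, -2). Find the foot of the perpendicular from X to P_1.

(5, -7, -3)

KL = (-13, 3, 4), KM = (3, -6, 15); a normal to P_1 is KL × KM = (69, 207, 69).
Using K: P_1 has equation 69x + 207y + 69z = -1311.
Foot = X − λn with λ = (n·X − d)/|n|² = (-552 − (-1311))/52371 = 1/69.
Foot = (6, -4, -2) − (1/69)·(69, 207, 69) = (5, -7, -3).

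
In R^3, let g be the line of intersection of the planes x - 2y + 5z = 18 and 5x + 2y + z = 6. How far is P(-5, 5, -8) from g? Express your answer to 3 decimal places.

13.595

Direction of g: (1, -2, 5) × (5, 2, 1) = (-12, 24, 12).
A point on g: solving the two plane equations with x = 0 gives (0, 1, 4).
Taking (0, 1, 4) on g with direction v = (-12, 24, 12): w = P − (0, 1, 4) = (-5, 4, -12), and w × v = (336, 204, -72).
Distance = |w × v| / |v| = √159696 / √864 ≈ 13.595.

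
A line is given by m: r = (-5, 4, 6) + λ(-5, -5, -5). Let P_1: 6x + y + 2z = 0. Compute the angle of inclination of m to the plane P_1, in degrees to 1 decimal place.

sin θ = |n·v| / (|n||v|) = |-45| / (√41 · √75) = 0.81150.
θ ≈ 54.2°.

54.2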